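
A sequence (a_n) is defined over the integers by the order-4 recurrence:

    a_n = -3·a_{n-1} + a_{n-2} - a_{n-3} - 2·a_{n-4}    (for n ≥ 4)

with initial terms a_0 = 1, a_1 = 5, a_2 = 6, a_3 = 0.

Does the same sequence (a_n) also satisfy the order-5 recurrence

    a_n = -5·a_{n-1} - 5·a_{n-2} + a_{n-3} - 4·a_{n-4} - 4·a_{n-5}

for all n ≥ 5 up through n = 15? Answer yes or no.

yes

Terms a_0..a_15: 1, 5, 6, 0, -1, -13, 26, -90, 311, -1023, 3418, -11408, 38043, -126909, 423342, -1412162
n=5: candidate gives -13, actual a_5 = -13 ✓
n=6: candidate gives 26, actual a_6 = 26 ✓
n=7: candidate gives -90, actual a_7 = -90 ✓
n=8: candidate gives 311, actual a_8 = 311 ✓
n=9: candidate gives -1023, actual a_9 = -1023 ✓
n=10: candidate gives 3418, actual a_10 = 3418 ✓
n=11: candidate gives -11408, actual a_11 = -11408 ✓
n=12: candidate gives 38043, actual a_12 = 38043 ✓
n=13: candidate gives -126909, actual a_13 = -126909 ✓
n=14: candidate gives 423342, actual a_14 = 423342 ✓
n=15: candidate gives -1412162, actual a_15 = -1412162 ✓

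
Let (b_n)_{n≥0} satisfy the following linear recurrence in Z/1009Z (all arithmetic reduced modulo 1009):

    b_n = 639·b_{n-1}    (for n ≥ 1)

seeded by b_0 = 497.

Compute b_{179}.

506

b_1 = 639·497 = 757
b_2 = 639·757 = 412
b_3 = 639·412 = 928
b_4 = 639·928 = 709
b_5 = 639·709 = 10
b_6 = 639·10 = 336
b_7 = 639·336 = 796
b_8 = 639·796 = 108
b_9 = 639·108 = 400
b_10 = 639·400 = 323
b_11 = 639·323 = 561
b_12 = 639·561 = 284
b_13 = 639·284 = 865
b_14 = 639·865 = 812
b_15 = 639·812 = 242
b_16 = 639·242 = 261
b_17 = 639·261 = 294
b_18 = 639·294 = 192
b_19 = 639·192 = 599
b_20 = 639·599 = 350
b_21 = 639·350 = 661
b_22 = 639·661 = 617
b_23 = 639·617 = 753
b_24 = 639·753 = 883
b_25 = 639·883 = 206
b_26 = 639·206 = 464
b_27 = 639·464 = 859
b_28 = 639·859 = 5
b_29 = 639·5 = 168
b_30 = 639·168 = 398
b_31 = 639·398 = 54
b_32 = 639·54 = 200
b_33 = 639·200 = 666
b_34 = 639·666 = 785
b_35 = 639·785 = 142
b_36 = 639·142 = 937
b_37 = 639·937 = 406
b_38 = 639·406 = 121
b_39 = 639·121 = 635
b_40 = 639·635 = 147
b_41 = 639·147 = 96
b_42 = 639·96 = 804
b_43 = 639·804 = 175
b_44 = 639·175 = 835
b_45 = 639·835 = 813
b_46 = 639·813 = 881
b_47 = 639·881 = 946
b_48 = 639·946 = 103
b_49 = 639·103 = 232
b_50 = 639·232 = 934
b_51 = 639·934 = 507
b_52 = 639·507 = 84
b_53 = 639·84 = 199
b_54 = 639·199 = 27
b_55 = 639·27 = 100
b_56 = 639·100 = 333
b_57 = 639·333 = 897
b_58 = 639·897 = 71
b_59 = 639·71 = 973
b_60 = 639·973 = 203
b_61 = 639·203 = 565
b_62 = 639·565 = 822
b_63 = 639·822 = 578
b_64 = 639·578 = 48
b_65 = 639·48 = 402
b_66 = 639·402 = 592
b_67 = 639·592 = 922
b_68 = 639·922 = 911
b_69 = 639·911 = 945
b_70 = 639·945 = 473
b_71 = 639·473 = 556
b_72 = 639·556 = 116
b_73 = 639·116 = 467
b_74 = 639·467 = 758
b_75 = 639·758 = 42
b_76 = 639·42 = 604
b_77 = 639·604 = 518
b_78 = 639·518 = 50
b_79 = 639·50 = 671
b_80 = 639·671 = 953
b_81 = 639·953 = 540
b_82 = 639·540 = 991
b_83 = 639·991 = 606
b_84 = 639·606 = 787
b_85 = 639·787 = 411
b_86 = 639·411 = 289
b_87 = 639·289 = 24
b_88 = 639·24 = 201
b_89 = 639·201 = 296
b_90 = 639·296 = 461
b_91 = 639·461 = 960
b_92 = 639·960 = 977
b_93 = 639·977 = 741
b_94 = 639·741 = 278
b_95 = 639·278 = 58
b_96 = 639·58 = 738
b_97 = 639·738 = 379
b_98 = 639·379 = 21
b_99 = 639·21 = 302
b_100 = 639·302 = 259
b_101 = 639·259 = 25
b_102 = 639·25 = 840
b_103 = 639·840 = 981
b_104 = 639·981 = 270
b_105 = 639·270 = 1000
b_106 = 639·1000 = 303
b_107 = 639·303 = 898
b_108 = 639·898 = 710
b_109 = 639·710 = 649
b_110 = 639·649 = 12
b_111 = 639·12 = 605
b_112 = 639·605 = 148
b_113 = 639·148 = 735
b_114 = 639·735 = 480
b_115 = 639·480 = 993
b_116 = 639·993 = 875
b_117 = 639·875 = 139
b_118 = 639·139 = 29
b_119 = 639·29 = 369
b_120 = 639·369 = 694
b_121 = 639·694 = 515
b_122 = 639·515 = 151
b_123 = 639·151 = 634
b_124 = 639·634 = 517
b_125 = 639·517 = 420
b_126 = 639·420 = 995
b_127 = 639·995 = 135
b_128 = 639·135 = 500
b_129 = 639·500 = 656
b_130 = 639·656 = 449
b_131 = 639·449 = 355
b_132 = 639·355 = 829
b_133 = 639·829 = 6
b_134 = 639·6 = 807
b_135 = 639·807 = 74
b_136 = 639·74 = 872
b_137 = 639·872 = 240
b_138 = 639·240 = 1001
b_139 = 639·1001 = 942
b_140 = 639·942 = 574
b_141 = 639·574 = 519
b_142 = 639·519 = 689
b_143 = 639·689 = 347
b_144 = 639·347 = 762
b_145 = 639·762 = 580
b_146 = 639·580 = 317
b_147 = 639·317 = 763
b_148 = 639·763 = 210
b_149 = 639·210 = 1002
b_150 = 639·1002 = 572
b_151 = 639·572 = 250
b_152 = 639·250 = 328
b_153 = 639·328 = 729
b_154 = 639·729 = 682
b_155 = 639·682 = 919
b_156 = 639·919 = 3
b_157 = 639·3 = 908
b_158 = 639·908 = 37
b_159 = 639·37 = 436
b_160 = 639·436 = 120
b_161 = 639·120 = 1005
b_162 = 639·1005 = 471
b_163 = 639·471 = 287
b_164 = 639·287 = 764
b_165 = 639·764 = 849
b_166 = 639·849 = 678
b_167 = 639·678 = 381
b_168 = 639·381 = 290
b_169 = 639·290 = 663
b_170 = 639·663 = 886
b_171 = 639·886 = 105
b_172 = 639·105 = 501
b_173 = 639·501 = 286
b_174 = 639·286 = 125
b_175 = 639·125 = 164
b_176 = 639·164 = 869
b_177 = 639·869 = 341
b_178 = 639·341 = 964
b_179 = 639·964 = 506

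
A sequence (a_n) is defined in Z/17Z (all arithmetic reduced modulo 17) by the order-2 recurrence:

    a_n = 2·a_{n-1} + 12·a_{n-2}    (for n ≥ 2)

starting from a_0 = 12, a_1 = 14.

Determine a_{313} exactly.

7

a_2 = 2·14 + 12·12 = 2
a_3 = 2·2 + 12·14 = 2
a_4 = 2·2 + 12·2 = 11
a_5 = 2·11 + 12·2 = 12
a_6 = 2·12 + 12·11 = 3
a_7 = 2·3 + 12·12 = 14
a_8 = 2·14 + 12·3 = 13
a_9 = 2·13 + 12·14 = 7
a_10 = 2·7 + 12·13 = 0
a_11 = 2·0 + 12·7 = 16
a_12 = 2·16 + 12·0 = 15
a_13 = 2·15 + 12·16 = 1
a_14 = 2·1 + 12·15 = 12
a_15 = 2·12 + 12·1 = 2
a_16 = 2·2 + 12·12 = 12
a_17 = 2·12 + 12·2 = 14
(a_16, a_17) = (12, 14) = (a_0, a_1), so the sequence has period 16.
313 ≡ 9 (mod 16), hence a_313 = a_9 = 7.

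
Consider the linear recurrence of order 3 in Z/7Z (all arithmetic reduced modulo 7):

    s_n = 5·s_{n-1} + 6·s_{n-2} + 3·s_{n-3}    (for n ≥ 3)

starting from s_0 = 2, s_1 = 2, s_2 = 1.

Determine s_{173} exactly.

6

s_3 = 5·1 + 6·2 + 3·2 = 2
s_4 = 5·2 + 6·1 + 3·2 = 1
s_5 = 5·1 + 6·2 + 3·1 = 6
s_6 = 5·6 + 6·1 + 3·2 = 0
s_7 = 5·0 + 6·6 + 3·1 = 4
s_8 = 5·4 + 6·0 + 3·6 = 3
Continuing the recurrence:
  s_9 = 4;  s_10 = 1;  s_11 = 3;  s_12 = 5;  s_13 = 4;  s_14 = 3
  s_15 = 5;  s_16 = 6;  s_17 = 6;  s_18 = 4;  s_19 = 4;  s_20 = 6
  s_21 = 3;  s_22 = 0;  s_23 = 1;  s_24 = 0;  s_25 = 6;  s_26 = 5
  s_27 = 5;  s_28 = 3;  s_29 = 4;  s_30 = 4;  s_31 = 4;  s_32 = 0
  s_33 = 1;  s_34 = 3;  s_35 = 0;  s_36 = 0;  s_37 = 2;  s_38 = 3
  s_39 = 6;  s_40 = 5;  s_41 = 0;  s_42 = 6;  s_43 = 3;  s_44 = 2
  s_45 = 4;  s_46 = 6;  s_47 = 4;  s_48 = 5;  s_49 = 4;  s_50 = 6
  s_51 = 6;  s_52 = 1;  s_53 = 3;  s_54 = 4;  s_55 = 6;  s_56 = 0
  s_57 = 6;  s_58 = 6;  s_59 = 3;  s_60 = 6;  s_61 = 3;  s_62 = 4
  s_63 = 0;  s_64 = 5;  s_65 = 2;  s_66 = 5;  s_67 = 3;  s_68 = 2
  s_69 = 1;  s_70 = 5;  s_71 = 2;  s_72 = 1;  s_73 = 4;  s_74 = 4
  s_75 = 5;  s_76 = 5;  s_77 = 4;  s_78 = 2;  s_79 = 0;  s_80 = 3
  s_81 = 0;  s_82 = 4;  s_83 = 1;  s_84 = 1;  s_85 = 2;  s_86 = 5
  s_87 = 5;  s_88 = 5;  s_89 = 0;  s_90 = 3;  s_91 = 2;  s_92 = 0
  s_93 = 0;  s_94 = 6;  s_95 = 2;  s_96 = 4;  s_97 = 1;  s_98 = 0
  s_99 = 4;  s_100 = 2;  s_101 = 6;  s_102 = 5;  s_103 = 4;  s_104 = 5
  s_105 = 1;  s_106 = 5;  s_107 = 4;  s_108 = 4;  s_109 = 3;  s_110 = 2
  s_111 = 5;  s_112 = 4;  s_113 = 0;  s_114 = 4;  s_115 = 4;  s_116 = 2
  s_117 = 4;  s_118 = 2;  s_119 = 5;  s_120 = 0;  s_121 = 1;  s_122 = 6
  s_123 = 1;  s_124 = 2;  s_125 = 6;  s_126 = 3;  s_127 = 1;  s_128 = 6
  s_129 = 3;  s_130 = 5;  s_131 = 5;  s_132 = 1;  s_133 = 1;  s_134 = 5
  s_135 = 6;  s_136 = 0;  s_137 = 2;  s_138 = 0;  s_139 = 5;  s_140 = 3
  s_141 = 3;  s_142 = 6;  s_143 = 1;  s_144 = 1;  s_145 = 1;  s_146 = 0
  s_147 = 2;  s_148 = 6;  s_149 = 0;  s_150 = 0;  s_151 = 4;  s_152 = 6
  s_153 = 5;  s_154 = 3;  s_155 = 0;  s_156 = 5;  s_157 = 6;  s_158 = 4
  s_159 = 1;  s_160 = 5;  s_161 = 1;  s_162 = 3;  s_163 = 1;  s_164 = 5
  s_165 = 5;  s_166 = 2;  s_167 = 6;  s_168 = 1;  s_169 = 5;  s_170 = 0
  s_171 = 5
s_172 = 5·5 + 6·0 + 3·5 = 5
s_173 = 5·5 + 6·5 + 3·0 = 6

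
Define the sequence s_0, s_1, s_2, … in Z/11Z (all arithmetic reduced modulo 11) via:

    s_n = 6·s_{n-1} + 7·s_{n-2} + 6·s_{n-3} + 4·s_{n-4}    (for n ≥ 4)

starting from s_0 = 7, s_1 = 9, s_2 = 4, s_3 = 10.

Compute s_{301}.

s_4 = 6·10 + 7·4 + 6·9 + 4·7 = 5
s_5 = 6·5 + 7·10 + 6·4 + 4·9 = 6
s_6 = 6·6 + 7·5 + 6·10 + 4·4 = 4
s_7 = 6·4 + 7·6 + 6·5 + 4·10 = 4
s_8 = 6·4 + 7·4 + 6·6 + 4·5 = 9
s_9 = 6·9 + 7·4 + 6·4 + 4·6 = 9
s_10 = 6·9 + 7·9 + 6·4 + 4·4 = 3
s_11 = 6·3 + 7·9 + 6·9 + 4·4 = 8
s_12 = 6·8 + 7·3 + 6·9 + 4·9 = 5
s_13 = 6·5 + 7·8 + 6·3 + 4·9 = 8
s_14 = 6·8 + 7·5 + 6·8 + 4·3 = 0
s_15 = 6·0 + 7·8 + 6·5 + 4·8 = 8
s_16 = 6·8 + 7·0 + 6·8 + 4·5 = 6
s_17 = 6·6 + 7·8 + 6·0 + 4·8 = 3
s_18 = 6·3 + 7·6 + 6·8 + 4·0 = 9
s_19 = 6·9 + 7·3 + 6·6 + 4·8 = 0
s_20 = 6·0 + 7·9 + 6·3 + 4·6 = 6
s_21 = 6·6 + 7·0 + 6·9 + 4·3 = 3
s_22 = 6·3 + 7·6 + 6·0 + 4·9 = 8
s_23 = 6·8 + 7·3 + 6·6 + 4·0 = 6
s_24 = 6·6 + 7·8 + 6·3 + 4·6 = 2
s_25 = 6·2 + 7·6 + 6·8 + 4·3 = 4
s_26 = 6·4 + 7·2 + 6·6 + 4·8 = 7
s_27 = 6·7 + 7·4 + 6·2 + 4·6 = 7
s_28 = 6·7 + 7·7 + 6·4 + 4·2 = 2
s_29 = 6·2 + 7·7 + 6·7 + 4·4 = 9
s_30 = 6·9 + 7·2 + 6·7 + 4·7 = 6
s_31 = 6·6 + 7·9 + 6·2 + 4·7 = 7
s_32 = 6·7 + 7·6 + 6·9 + 4·2 = 3
s_33 = 6·3 + 7·7 + 6·6 + 4·9 = 7
s_34 = 6·7 + 7·3 + 6·7 + 4·6 = 8
s_35 = 6·8 + 7·7 + 6·3 + 4·7 = 0
s_36 = 6·0 + 7·8 + 6·7 + 4·3 = 0
s_37 = 6·0 + 7·0 + 6·8 + 4·7 = 10
s_38 = 6·10 + 7·0 + 6·0 + 4·8 = 4
s_39 = 6·4 + 7·10 + 6·0 + 4·0 = 6
s_40 = 6·6 + 7·4 + 6·10 + 4·0 = 3
s_41 = 6·3 + 7·6 + 6·4 + 4·10 = 3
s_42 = 6·3 + 7·3 + 6·6 + 4·4 = 3
s_43 = 6·3 + 7·3 + 6·3 + 4·6 = 4
s_44 = 6·4 + 7·3 + 6·3 + 4·3 = 9
s_45 = 6·9 + 7·4 + 6·3 + 4·3 = 2
s_46 = 6·2 + 7·9 + 6·4 + 4·3 = 1
s_47 = 6·1 + 7·2 + 6·9 + 4·4 = 2
s_48 = 6·2 + 7·1 + 6·2 + 4·9 = 1
s_49 = 6·1 + 7·2 + 6·1 + 4·2 = 1
s_50 = 6·1 + 7·1 + 6·2 + 4·1 = 7
s_51 = 6·7 + 7·1 + 6·1 + 4·2 = 8
s_52 = 6·8 + 7·7 + 6·1 + 4·1 = 8
s_53 = 6·8 + 7·8 + 6·7 + 4·1 = 7
s_54 = 6·7 + 7·8 + 6·8 + 4·7 = 9
s_55 = 6·9 + 7·7 + 6·8 + 4·8 = 7
s_56 = 6·7 + 7·9 + 6·7 + 4·8 = 3
s_57 = 6·3 + 7·7 + 6·9 + 4·7 = 6
s_58 = 6·6 + 7·3 + 6·7 + 4·9 = 3
s_59 = 6·3 + 7·6 + 6·3 + 4·7 = 7
s_60 = 6·7 + 7·3 + 6·6 + 4·3 = 1
s_61 = 6·1 + 7·7 + 6·3 + 4·6 = 9
s_62 = 6·9 + 7·1 + 6·7 + 4·3 = 5
s_63 = 6·5 + 7·9 + 6·1 + 4·7 = 6
s_64 = 6·6 + 7·5 + 6·9 + 4·1 = 8
s_65 = 6·8 + 7·6 + 6·5 + 4·9 = 2
s_66 = 6·2 + 7·8 + 6·6 + 4·5 = 3
s_67 = 6·3 + 7·2 + 6·8 + 4·6 = 5
s_68 = 6·5 + 7·3 + 6·2 + 4·8 = 7
s_69 = 6·7 + 7·5 + 6·3 + 4·2 = 4
s_70 = 6·4 + 7·7 + 6·5 + 4·3 = 5
s_71 = 6·5 + 7·4 + 6·7 + 4·5 = 10
s_72 = 6·10 + 7·5 + 6·4 + 4·7 = 4
s_73 = 6·4 + 7·10 + 6·5 + 4·4 = 8
s_74 = 6·8 + 7·4 + 6·10 + 4·5 = 2
s_75 = 6·2 + 7·8 + 6·4 + 4·10 = 0
s_76 = 6·0 + 7·2 + 6·8 + 4·4 = 1
s_77 = 6·1 + 7·0 + 6·2 + 4·8 = 6
s_78 = 6·6 + 7·1 + 6·0 + 4·2 = 7
s_79 = 6·7 + 7·6 + 6·1 + 4·0 = 2
s_80 = 6·2 + 7·7 + 6·6 + 4·1 = 2
s_81 = 6·2 + 7·2 + 6·7 + 4·6 = 4
s_82 = 6·4 + 7·2 + 6·2 + 4·7 = 1
s_83 = 6·1 + 7·4 + 6·2 + 4·2 = 10
s_84 = 6·10 + 7·1 + 6·4 + 4·2 = 0
s_85 = 6·0 + 7·10 + 6·1 + 4·4 = 4
s_86 = 6·4 + 7·0 + 6·10 + 4·1 = 0
s_87 = 6·0 + 7·4 + 6·0 + 4·10 = 2
s_88 = 6·2 + 7·0 + 6·4 + 4·0 = 3
s_89 = 6·3 + 7·2 + 6·0 + 4·4 = 4
s_90 = 6·4 + 7·3 + 6·2 + 4·0 = 2
s_91 = 6·2 + 7·4 + 6·3 + 4·2 = 0
s_92 = 6·0 + 7·2 + 6·4 + 4·3 = 6
s_93 = 6·6 + 7·0 + 6·2 + 4·4 = 9
s_94 = 6·9 + 7·6 + 6·0 + 4·2 = 5
s_95 = 6·5 + 7·9 + 6·6 + 4·0 = 8
s_96 = 6·8 + 7·5 + 6·9 + 4·6 = 7
s_97 = 6·7 + 7·8 + 6·5 + 4·9 = 10
s_98 = 6·10 + 7·7 + 6·8 + 4·5 = 1
s_99 = 6·1 + 7·10 + 6·7 + 4·8 = 7
s_100 = 6·7 + 7·1 + 6·10 + 4·7 = 5
s_101 = 6·5 + 7·7 + 6·1 + 4·10 = 4
s_102 = 6·4 + 7·5 + 6·7 + 4·1 = 6
s_103 = 6·6 + 7·4 + 6·5 + 4·7 = 1
s_104 = 6·1 + 7·6 + 6·4 + 4·5 = 4
s_105 = 6·4 + 7·1 + 6·6 + 4·4 = 6
s_106 = 6·6 + 7·4 + 6·1 + 4·6 = 6
s_107 = 6·6 + 7·6 + 6·4 + 4·1 = 7
s_108 = 6·7 + 7·6 + 6·6 + 4·4 = 4
s_109 = 6·4 + 7·7 + 6·6 + 4·6 = 1
s_110 = 6·1 + 7·4 + 6·7 + 4·6 = 1
s_111 = 6·1 + 7·1 + 6·4 + 4·7 = 10
s_112 = 6·10 + 7·1 + 6·1 + 4·4 = 1
s_113 = 6·1 + 7·10 + 6·1 + 4·1 = 9
s_114 = 6·9 + 7·1 + 6·10 + 4·1 = 4
s_115 = 6·4 + 7·9 + 6·1 + 4·10 = 1
s_116 = 6·1 + 7·4 + 6·9 + 4·1 = 4
s_117 = 6·4 + 7·1 + 6·4 + 4·9 = 3
s_118 = 6·3 + 7·4 + 6·1 + 4·4 = 2
s_119 = 6·2 + 7·3 + 6·4 + 4·1 = 6
s_120 = 6·6 + 7·2 + 6·3 + 4·4 = 7
s_121 = 6·7 + 7·6 + 6·2 + 4·3 = 9
s_122 = 6·9 + 7·7 + 6·6 + 4·2 = 4
s_123 = 6·4 + 7·9 + 6·7 + 4·6 = 10
(s_120, s_121, s_122, s_123) = (7, 9, 4, 10) = (s_0, s_1, s_2, s_3), so the sequence has period 120.
301 ≡ 61 (mod 120), hence s_301 = s_61 = 9.

9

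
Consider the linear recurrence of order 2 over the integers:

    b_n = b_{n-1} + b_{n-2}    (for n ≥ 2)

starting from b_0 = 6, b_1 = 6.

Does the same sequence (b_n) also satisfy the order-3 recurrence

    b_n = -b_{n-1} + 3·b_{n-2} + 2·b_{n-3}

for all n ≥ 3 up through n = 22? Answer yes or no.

Terms b_0..b_22: 6, 6, 12, 18, 30, 48, 78, 126, 204, 330, 534, 864, 1398, 2262, 3660, 5922, 9582, 15504, 25086, 40590, 65676, 106266, 171942
n=3: candidate gives 18, actual b_3 = 18 ✓
n=4: candidate gives 30, actual b_4 = 30 ✓
n=5: candidate gives 48, actual b_5 = 48 ✓
n=6: candidate gives 78, actual b_6 = 78 ✓
n=7: candidate gives 126, actual b_7 = 126 ✓
n=8: candidate gives 204, actual b_8 = 204 ✓
n=9: candidate gives 330, actual b_9 = 330 ✓
n=10: candidate gives 534, actual b_10 = 534 ✓
n=11: candidate gives 864, actual b_11 = 864 ✓
n=12: candidate gives 1398, actual b_12 = 1398 ✓
n=13: candidate gives 2262, actual b_13 = 2262 ✓
n=14: candidate gives 3660, actual b_14 = 3660 ✓
n=15: candidate gives 5922, actual b_15 = 5922 ✓
n=16: candidate gives 9582, actual b_16 = 9582 ✓
n=17: candidate gives 15504, actual b_17 = 15504 ✓
n=18: candidate gives 25086, actual b_18 = 25086 ✓
n=19: candidate gives 40590, actual b_19 = 40590 ✓
n=20: candidate gives 65676, actual b_20 = 65676 ✓
n=21: candidate gives 106266, actual b_21 = 106266 ✓
n=22: candidate gives 171942, actual b_22 = 171942 ✓

yes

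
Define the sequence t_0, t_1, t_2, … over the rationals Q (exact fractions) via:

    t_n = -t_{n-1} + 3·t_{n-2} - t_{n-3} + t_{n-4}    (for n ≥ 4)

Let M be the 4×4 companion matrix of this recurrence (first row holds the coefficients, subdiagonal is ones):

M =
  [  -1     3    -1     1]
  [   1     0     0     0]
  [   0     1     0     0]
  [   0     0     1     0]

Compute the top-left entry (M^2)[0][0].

4

(M^2)[0][0] is the top entry after applying M 2 times to the unit state (1, 0, 0, 0). Equivalently it is h_{5} for the auxiliary sequence (h_n) obeying the same recurrence with h_3 = 1 and h_i = 0 for 0 ≤ i < 3:
h_4 = -1·1 + 3·0 + -1·0 + 1·0 = -1
h_5 = -1·-1 + 3·1 + -1·0 + 1·0 = 4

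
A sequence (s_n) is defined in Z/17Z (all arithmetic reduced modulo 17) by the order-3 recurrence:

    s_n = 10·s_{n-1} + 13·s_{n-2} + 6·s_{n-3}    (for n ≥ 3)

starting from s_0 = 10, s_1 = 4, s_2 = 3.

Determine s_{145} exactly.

4

s_3 = 10·3 + 13·4 + 6·10 = 6
s_4 = 10·6 + 13·3 + 6·4 = 4
s_5 = 10·4 + 13·6 + 6·3 = 0
s_6 = 10·0 + 13·4 + 6·6 = 3
s_7 = 10·3 + 13·0 + 6·4 = 3
s_8 = 10·3 + 13·3 + 6·0 = 1
s_9 = 10·1 + 13·3 + 6·3 = 16
s_10 = 10·16 + 13·1 + 6·3 = 4
s_11 = 10·4 + 13·16 + 6·1 = 16
s_12 = 10·16 + 13·4 + 6·16 = 2
s_13 = 10·2 + 13·16 + 6·4 = 14
s_14 = 10·14 + 13·2 + 6·16 = 7
s_15 = 10·7 + 13·14 + 6·2 = 9
s_16 = 10·9 + 13·7 + 6·14 = 10
s_17 = 10·10 + 13·9 + 6·7 = 4
s_18 = 10·4 + 13·10 + 6·9 = 3
(s_16, s_17, s_18) = (10, 4, 3) = (s_0, s_1, s_2), so the sequence has period 16.
145 ≡ 1 (mod 16), hence s_145 = s_1 = 4.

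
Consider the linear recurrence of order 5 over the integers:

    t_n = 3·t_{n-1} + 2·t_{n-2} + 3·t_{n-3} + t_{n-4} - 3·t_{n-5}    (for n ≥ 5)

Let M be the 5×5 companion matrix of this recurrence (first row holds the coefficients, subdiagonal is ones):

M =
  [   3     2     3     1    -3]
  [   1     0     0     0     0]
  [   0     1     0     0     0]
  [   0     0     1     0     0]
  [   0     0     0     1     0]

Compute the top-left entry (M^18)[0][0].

(M^18)[0][0] is the top entry after applying M 18 times to the unit state (1, 0, 0, 0, 0). Equivalently it is h_{22} for the auxiliary sequence (h_n) obeying the same recurrence with h_4 = 1 and h_i = 0 for 0 ≤ i < 4:
h_5 = 3·1 + 2·0 + 3·0 + 1·0 + -3·0 = 3
h_6 = 3·3 + 2·1 + 3·0 + 1·0 + -3·0 = 11
h_7 = 3·11 + 2·3 + 3·1 + 1·0 + -3·0 = 42
h_8 = 3·42 + 2·11 + 3·3 + 1·1 + -3·0 = 158
h_9 = 3·158 + 2·42 + 3·11 + 1·3 + -3·1 = 591
h_10 = 3·591 + 2·158 + 3·42 + 1·11 + -3·3 = 2217
h_11 = 3·2217 + 2·591 + 3·158 + 1·42 + -3·11 = 8316
h_12 = 3·8316 + 2·2217 + 3·591 + 1·158 + -3·42 = 31187
h_13 = 3·31187 + 2·8316 + 3·2217 + 1·591 + -3·158 = 116961
h_14 = 3·116961 + 2·31187 + 3·8316 + 1·2217 + -3·591 = 438649
h_15 = 3·438649 + 2·116961 + 3·31187 + 1·8316 + -3·2217 = 1645095
h_16 = 3·1645095 + 2·438649 + 3·116961 + 1·31187 + -3·8316 = 6169705
h_17 = 3·6169705 + 2·1645095 + 3·438649 + 1·116961 + -3·31187 = 23138652
h_18 = 3·23138652 + 2·6169705 + 3·1645095 + 1·438649 + -3·116961 = 86778417
h_19 = 3·86778417 + 2·23138652 + 3·6169705 + 1·1645095 + -3·438649 = 325450818
h_20 = 3·325450818 + 2·86778417 + 3·23138652 + 1·6169705 + -3·1645095 = 1220559664
h_21 = 3·1220559664 + 2·325450818 + 3·86778417 + 1·23138652 + -3·6169705 = 4577545416
h_22 = 3·4577545416 + 2·1220559664 + 3·325450818 + 1·86778417 + -3·23138652 = 17167470491

17167470491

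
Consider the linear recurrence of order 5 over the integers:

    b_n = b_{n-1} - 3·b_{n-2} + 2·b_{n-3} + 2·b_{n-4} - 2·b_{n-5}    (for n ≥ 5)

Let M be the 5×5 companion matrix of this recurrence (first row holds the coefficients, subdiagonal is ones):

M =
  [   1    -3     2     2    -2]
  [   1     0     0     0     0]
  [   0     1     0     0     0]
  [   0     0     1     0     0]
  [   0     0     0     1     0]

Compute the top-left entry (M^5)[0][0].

(M^5)[0][0] is the top entry after applying M 5 times to the unit state (1, 0, 0, 0, 0). Equivalently it is h_{9} for the auxiliary sequence (h_n) obeying the same recurrence with h_4 = 1 and h_i = 0 for 0 ≤ i < 4:
h_5 = 1·1 + -3·0 + 2·0 + 2·0 + -2·0 = 1
h_6 = 1·1 + -3·1 + 2·0 + 2·0 + -2·0 = -2
h_7 = 1·-2 + -3·1 + 2·1 + 2·0 + -2·0 = -3
h_8 = 1·-3 + -3·-2 + 2·1 + 2·1 + -2·0 = 7
h_9 = 1·7 + -3·-3 + 2·-2 + 2·1 + -2·1 = 12

12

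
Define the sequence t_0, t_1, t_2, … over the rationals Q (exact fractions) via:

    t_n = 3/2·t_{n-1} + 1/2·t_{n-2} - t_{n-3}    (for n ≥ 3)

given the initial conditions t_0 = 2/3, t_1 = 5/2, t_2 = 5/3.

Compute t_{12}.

t_3 = 3/2·5/3 + 1/2·5/2 + -1·2/3 = 37/12
t_4 = 3/2·37/12 + 1/2·5/3 + -1·5/2 = 71/24
t_5 = 3/2·71/24 + 1/2·37/12 + -1·5/3 = 69/16
t_6 = 3/2·69/16 + 1/2·71/24 + -1·37/12 = 467/96
t_7 = 3/2·467/96 + 1/2·69/16 + -1·71/24 = 1247/192
t_8 = 3/2·1247/192 + 1/2·467/96 + -1·69/16 = 3019/384
t_9 = 3/2·3019/384 + 1/2·1247/192 + -1·467/96 = 2605/256
t_10 = 3/2·2605/256 + 1/2·3019/384 + -1·1247/192 = 19507/1536
t_11 = 3/2·19507/1536 + 1/2·2605/256 + -1·3019/384 = 49999/3072
t_12 = 3/2·49999/3072 + 1/2·19507/1536 + -1·2605/256 = 126491/6144

126491/6144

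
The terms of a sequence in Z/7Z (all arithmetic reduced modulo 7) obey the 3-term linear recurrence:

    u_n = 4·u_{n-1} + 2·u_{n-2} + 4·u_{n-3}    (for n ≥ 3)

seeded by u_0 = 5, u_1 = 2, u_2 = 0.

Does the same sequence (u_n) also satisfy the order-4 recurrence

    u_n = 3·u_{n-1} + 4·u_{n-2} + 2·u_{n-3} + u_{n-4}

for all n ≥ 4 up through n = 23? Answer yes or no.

no

Terms u_0..u_23: 5, 2, 0, 3, 6, 2, 4, 2, 3, 4, 2, 0, 6, 4, 0, 4, 4, 3, 1, 5, 6, 3, 2, 3
n=4: candidate gives 4, actual u_4 = 6 ✗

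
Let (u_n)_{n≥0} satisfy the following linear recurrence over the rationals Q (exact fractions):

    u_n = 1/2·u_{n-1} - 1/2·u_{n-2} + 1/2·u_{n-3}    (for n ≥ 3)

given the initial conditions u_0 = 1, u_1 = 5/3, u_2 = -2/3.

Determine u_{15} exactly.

1133/12288

u_3 = 1/2·-2/3 + -1/2·5/3 + 1/2·1 = -2/3
u_4 = 1/2·-2/3 + -1/2·-2/3 + 1/2·5/3 = 5/6
u_5 = 1/2·5/6 + -1/2·-2/3 + 1/2·-2/3 = 5/12
u_6 = 1/2·5/12 + -1/2·5/6 + 1/2·-2/3 = -13/24
u_7 = 1/2·-13/24 + -1/2·5/12 + 1/2·5/6 = -1/16
u_8 = 1/2·-1/16 + -1/2·-13/24 + 1/2·5/12 = 43/96
u_9 = 1/2·43/96 + -1/2·-1/16 + 1/2·-13/24 = -1/64
u_10 = 1/2·-1/64 + -1/2·43/96 + 1/2·-1/16 = -101/384
u_11 = 1/2·-101/384 + -1/2·-1/64 + 1/2·43/96 = 77/768
u_12 = 1/2·77/768 + -1/2·-101/384 + 1/2·-1/64 = 89/512
u_13 = 1/2·89/512 + -1/2·77/768 + 1/2·-101/384 = -97/1024
u_14 = 1/2·-97/1024 + -1/2·89/512 + 1/2·77/768 = -517/6144
u_15 = 1/2·-517/6144 + -1/2·-97/1024 + 1/2·89/512 = 1133/12288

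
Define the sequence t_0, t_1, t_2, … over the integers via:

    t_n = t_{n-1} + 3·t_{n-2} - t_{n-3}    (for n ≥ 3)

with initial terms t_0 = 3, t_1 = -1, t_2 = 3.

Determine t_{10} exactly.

211

t_3 = 1·3 + 3·-1 + -1·3 = -3
t_4 = 1·-3 + 3·3 + -1·-1 = 7
t_5 = 1·7 + 3·-3 + -1·3 = -5
t_6 = 1·-5 + 3·7 + -1·-3 = 19
t_7 = 1·19 + 3·-5 + -1·7 = -3
t_8 = 1·-3 + 3·19 + -1·-5 = 59
t_9 = 1·59 + 3·-3 + -1·19 = 31
t_10 = 1·31 + 3·59 + -1·-3 = 211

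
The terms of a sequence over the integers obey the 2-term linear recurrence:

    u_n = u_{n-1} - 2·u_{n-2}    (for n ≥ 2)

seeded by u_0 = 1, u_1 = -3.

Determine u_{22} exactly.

u_2 = 1·-3 + -2·1 = -5
u_3 = 1·-5 + -2·-3 = 1
u_4 = 1·1 + -2·-5 = 11
u_5 = 1·11 + -2·1 = 9
u_6 = 1·9 + -2·11 = -13
u_7 = 1·-13 + -2·9 = -31
u_8 = 1·-31 + -2·-13 = -5
u_9 = 1·-5 + -2·-31 = 57
u_10 = 1·57 + -2·-5 = 67
u_11 = 1·67 + -2·57 = -47
u_12 = 1·-47 + -2·67 = -181
u_13 = 1·-181 + -2·-47 = -87
u_14 = 1·-87 + -2·-181 = 275
u_15 = 1·275 + -2·-87 = 449
u_16 = 1·449 + -2·275 = -101
u_17 = 1·-101 + -2·449 = -999
u_18 = 1·-999 + -2·-101 = -797
u_19 = 1·-797 + -2·-999 = 1201
u_20 = 1·1201 + -2·-797 = 2795
u_21 = 1·2795 + -2·1201 = 393
u_22 = 1·393 + -2·2795 = -5197

-5197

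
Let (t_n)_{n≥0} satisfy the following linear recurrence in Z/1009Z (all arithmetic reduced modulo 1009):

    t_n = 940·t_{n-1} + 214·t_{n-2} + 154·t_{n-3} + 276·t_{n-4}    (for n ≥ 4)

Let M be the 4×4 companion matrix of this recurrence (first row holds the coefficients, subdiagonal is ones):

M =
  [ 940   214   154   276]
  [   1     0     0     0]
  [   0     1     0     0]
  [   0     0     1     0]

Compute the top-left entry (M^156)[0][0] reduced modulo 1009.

(M^156)[0][0] is the top entry after applying M 156 times to the unit state (1, 0, 0, 0). Equivalently it is h_{159} for the auxiliary sequence (h_n) obeying the same recurrence with h_3 = 1 and h_i = 0 for 0 ≤ i < 3:
h_4 = 940·1 + 214·0 + 154·0 + 276·0 = 940
h_5 = 940·940 + 214·1 + 154·0 + 276·0 = 939
h_6 = 940·939 + 214·940 + 154·1 + 276·0 = 308
h_7 = 940·308 + 214·939 + 154·940 + 276·1 = 841
h_8 = 940·841 + 214·308 + 154·939 + 276·940 = 257
h_9 = 940·257 + 214·841 + 154·308 + 276·939 = 661
Continuing the recurrence:
  h_10 = 922;  h_11 = 416;  h_12 = 288;  h_13 = 66;  h_14 = 266;  h_15 = 561
  h_16 = 913;  h_17 = 202;  h_18 = 212;  h_19 = 149;  h_20 = 348;  h_21 = 419
  h_22 = 894;  h_23 = 607;  h_24 = 244;  h_25 = 115;  h_26 = 74;  h_27 = 614
  h_28 = 2;  h_29 = 846;  h_30 = 530;  h_31 = 447;  h_32 = 514;  h_33 = 969
  h_34 = 958;  h_35 = 732;  h_36 = 625;  h_37 = 792;  h_38 = 170;  h_39 = 981
  h_40 = 819;  h_41 = 649;  h_42 = 554;  h_43 = 105;  h_44 = 404;  h_45 = 730
  h_46 = 333;  h_47 = 441;  h_48 = 399;  h_49 = 761;  h_50 = 989;  h_51 = 300
  h_52 = 538;  h_53 = 955;  h_54 = 116;  h_55 = 796;  h_56 = 91;  h_57 = 540
  h_58 = 599;  h_59 = 194;  h_60 = 87;  h_61 = 333;  h_62 = 140;  h_63 = 401
  h_64 = 901;  h_65 = 898;  h_66 = 185;  h_67 = 12;  h_68 = 941;  h_69 = 69
  h_70 = 298;  h_71 = 161;  h_72 = 125;  h_73 = 964;  h_74 = 682;  h_75 = 944
  h_76 = 419;  h_77 = 346;  h_78 = 845;  h_79 = 776;  h_80 = 577;  h_81 = 745
  h_82 = 8;  h_83 = 799;  h_84 = 601;  h_85 = 372;  h_86 = 166;  h_87 = 839
  h_88 = 6;  h_89 = 632;  h_90 = 519;  h_91 = 973;  h_92 = 644;  h_93 = 418
  h_94 = 478;  h_95 = 414;  h_96 = 25;  h_97 = 394;  h_98 = 300;  h_99 = 110
  h_100 = 79;  h_101 = 494;  h_102 = 831;  h_103 = 93;  h_104 = 903;  h_105 = 942
  h_106 = 610;  h_107 = 339;  h_108 = 981;  h_109 = 594;  h_110 = 40;  h_111 = 709
  h_112 = 0;  h_113 = 968;  h_114 = 966;  h_115 = 185;  h_116 = 980;  h_117 = 446
  h_118 = 831;  h_119 = 952;  h_120 = 287;  h_121 = 116;  h_122 = 553;  h_123 = 1007
  h_124 = 639;  h_125 = 11;  h_126 = 742;  h_127 = 578;  h_128 = 318;  h_129 = 101
  h_130 = 728;  h_131 = 280;  h_132 = 661;  h_133 = 931;  h_134 = 401;  h_135 = 516
  h_136 = 672;  h_137 = 355;  h_138 = 699;  h_139 = 204;  h_140 = 304;  h_141 = 272
  h_142 = 216;  h_143 = 119;  h_144 = 347;  h_145 = 887;  h_146 = 187;  h_147 = 857
  h_148 = 356;  h_149 = 592;  h_150 = 982;  h_151 = 163;  h_152 = 869;  h_153 = 967
  h_154 = 678;  h_155 = 955;  h_156 = 792;  h_157 = 382
h_158 = 940·382 + 214·792 + 154·955 + 276·678 = 71
h_159 = 940·71 + 214·382 + 154·792 + 276·955 = 275

275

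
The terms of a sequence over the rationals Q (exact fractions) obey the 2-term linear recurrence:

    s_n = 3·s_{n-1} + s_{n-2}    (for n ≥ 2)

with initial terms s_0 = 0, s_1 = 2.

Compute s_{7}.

2378

s_2 = 3·2 + 1·0 = 6
s_3 = 3·6 + 1·2 = 20
s_4 = 3·20 + 1·6 = 66
s_5 = 3·66 + 1·20 = 218
s_6 = 3·218 + 1·66 = 720
s_7 = 3·720 + 1·218 = 2378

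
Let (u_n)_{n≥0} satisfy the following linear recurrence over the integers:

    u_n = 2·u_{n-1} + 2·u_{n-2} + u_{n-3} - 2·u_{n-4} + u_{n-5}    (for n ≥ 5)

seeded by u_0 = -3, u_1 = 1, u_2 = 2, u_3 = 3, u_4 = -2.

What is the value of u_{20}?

-10168693

u_5 = 2·-2 + 2·3 + 1·2 + -2·1 + 1·-3 = -1
u_6 = 2·-1 + 2·-2 + 1·3 + -2·2 + 1·1 = -6
u_7 = 2·-6 + 2·-1 + 1·-2 + -2·3 + 1·2 = -20
u_8 = 2·-20 + 2·-6 + 1·-1 + -2·-2 + 1·3 = -46
u_9 = 2·-46 + 2·-20 + 1·-6 + -2·-1 + 1·-2 = -138
u_10 = 2·-138 + 2·-46 + 1·-20 + -2·-6 + 1·-1 = -377
u_11 = 2·-377 + 2·-138 + 1·-46 + -2·-20 + 1·-6 = -1042
u_12 = 2·-1042 + 2·-377 + 1·-138 + -2·-46 + 1·-20 = -2904
u_13 = 2·-2904 + 2·-1042 + 1·-377 + -2·-138 + 1·-46 = -8039
u_14 = 2·-8039 + 2·-2904 + 1·-1042 + -2·-377 + 1·-138 = -22312
u_15 = 2·-22312 + 2·-8039 + 1·-2904 + -2·-1042 + 1·-377 = -61899
u_16 = 2·-61899 + 2·-22312 + 1·-8039 + -2·-2904 + 1·-1042 = -171695
u_17 = 2·-171695 + 2·-61899 + 1·-22312 + -2·-8039 + 1·-2904 = -476326
u_18 = 2·-476326 + 2·-171695 + 1·-61899 + -2·-22312 + 1·-8039 = -1321356
u_19 = 2·-1321356 + 2·-476326 + 1·-171695 + -2·-61899 + 1·-22312 = -3665573
u_20 = 2·-3665573 + 2·-1321356 + 1·-476326 + -2·-171695 + 1·-61899 = -10168693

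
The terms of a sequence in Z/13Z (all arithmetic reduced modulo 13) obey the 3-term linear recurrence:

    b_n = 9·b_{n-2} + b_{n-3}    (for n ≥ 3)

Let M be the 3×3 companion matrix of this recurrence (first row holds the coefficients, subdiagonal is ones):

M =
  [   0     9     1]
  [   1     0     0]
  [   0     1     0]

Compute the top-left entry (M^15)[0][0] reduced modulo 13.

(M^15)[0][0] is the top entry after applying M 15 times to the unit state (1, 0, 0). Equivalently it is h_{17} for the auxiliary sequence (h_n) obeying the same recurrence with h_2 = 1 and h_i = 0 for 0 ≤ i < 2:
h_3 = 0·1 + 9·0 + 1·0 = 0
h_4 = 0·0 + 9·1 + 1·0 = 9
h_5 = 0·9 + 9·0 + 1·1 = 1
h_6 = 0·1 + 9·9 + 1·0 = 3
h_7 = 0·3 + 9·1 + 1·9 = 5
h_8 = 0·5 + 9·3 + 1·1 = 2
h_9 = 0·2 + 9·5 + 1·3 = 9
h_10 = 0·9 + 9·2 + 1·5 = 10
h_11 = 0·10 + 9·9 + 1·2 = 5
h_12 = 0·5 + 9·10 + 1·9 = 8
h_13 = 0·8 + 9·5 + 1·10 = 3
h_14 = 0·3 + 9·8 + 1·5 = 12
h_15 = 0·12 + 9·3 + 1·8 = 9
h_16 = 0·9 + 9·12 + 1·3 = 7
h_17 = 0·7 + 9·9 + 1·12 = 2

2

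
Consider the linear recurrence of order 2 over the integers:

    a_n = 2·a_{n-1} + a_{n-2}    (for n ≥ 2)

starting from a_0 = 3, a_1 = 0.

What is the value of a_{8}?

507

a_2 = 2·0 + 1·3 = 3
a_3 = 2·3 + 1·0 = 6
a_4 = 2·6 + 1·3 = 15
a_5 = 2·15 + 1·6 = 36
a_6 = 2·36 + 1·15 = 87
a_7 = 2·87 + 1·36 = 210
a_8 = 2·210 + 1·87 = 507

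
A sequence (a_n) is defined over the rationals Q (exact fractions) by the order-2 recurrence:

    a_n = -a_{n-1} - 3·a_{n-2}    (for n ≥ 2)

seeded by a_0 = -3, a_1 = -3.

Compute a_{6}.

a_2 = -1·-3 + -3·-3 = 12
a_3 = -1·12 + -3·-3 = -3
a_4 = -1·-3 + -3·12 = -33
a_5 = -1·-33 + -3·-3 = 42
a_6 = -1·42 + -3·-33 = 57

57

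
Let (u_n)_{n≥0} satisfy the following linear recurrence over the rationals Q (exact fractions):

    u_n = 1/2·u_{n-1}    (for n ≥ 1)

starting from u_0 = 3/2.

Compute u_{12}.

u_1 = 1/2·3/2 = 3/4
u_2 = 1/2·3/4 = 3/8
u_3 = 1/2·3/8 = 3/16
u_4 = 1/2·3/16 = 3/32
u_5 = 1/2·3/32 = 3/64
u_6 = 1/2·3/64 = 3/128
u_7 = 1/2·3/128 = 3/256
u_8 = 1/2·3/256 = 3/512
u_9 = 1/2·3/512 = 3/1024
u_10 = 1/2·3/1024 = 3/2048
u_11 = 1/2·3/2048 = 3/4096
u_12 = 1/2·3/4096 = 3/8192

3/8192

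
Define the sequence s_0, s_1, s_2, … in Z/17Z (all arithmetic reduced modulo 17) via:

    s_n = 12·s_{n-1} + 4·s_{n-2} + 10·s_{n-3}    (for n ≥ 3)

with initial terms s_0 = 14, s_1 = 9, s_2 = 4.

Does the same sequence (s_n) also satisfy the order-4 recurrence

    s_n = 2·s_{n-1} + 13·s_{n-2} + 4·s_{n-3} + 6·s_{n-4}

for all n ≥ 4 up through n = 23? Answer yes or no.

Terms s_0..s_23: 14, 9, 4, 3, 6, 5, 12, 3, 15, 6, 9, 10, 12, 2, 2, 16, 16, 4, 0, 6, 10, 8, 9, 2
n=4: candidate gives 8, actual s_4 = 6 ✗

no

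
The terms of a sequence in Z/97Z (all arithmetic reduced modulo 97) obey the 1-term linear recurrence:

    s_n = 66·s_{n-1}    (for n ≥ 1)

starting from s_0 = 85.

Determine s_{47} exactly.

s_1 = 66·85 = 81
s_2 = 66·81 = 11
s_3 = 66·11 = 47
s_4 = 66·47 = 95
s_5 = 66·95 = 62
s_6 = 66·62 = 18
s_7 = 66·18 = 24
s_8 = 66·24 = 32
s_9 = 66·32 = 75
s_10 = 66·75 = 3
s_11 = 66·3 = 4
s_12 = 66·4 = 70
s_13 = 66·70 = 61
s_14 = 66·61 = 49
s_15 = 66·49 = 33
s_16 = 66·33 = 44
s_17 = 66·44 = 91
s_18 = 66·91 = 89
s_19 = 66·89 = 54
s_20 = 66·54 = 72
s_21 = 66·72 = 96
s_22 = 66·96 = 31
s_23 = 66·31 = 9
s_24 = 66·9 = 12
s_25 = 66·12 = 16
s_26 = 66·16 = 86
s_27 = 66·86 = 50
s_28 = 66·50 = 2
s_29 = 66·2 = 35
s_30 = 66·35 = 79
s_31 = 66·79 = 73
s_32 = 66·73 = 65
s_33 = 66·65 = 22
s_34 = 66·22 = 94
s_35 = 66·94 = 93
s_36 = 66·93 = 27
s_37 = 66·27 = 36
s_38 = 66·36 = 48
s_39 = 66·48 = 64
s_40 = 66·64 = 53
s_41 = 66·53 = 6
s_42 = 66·6 = 8
s_43 = 66·8 = 43
s_44 = 66·43 = 25
s_45 = 66·25 = 1
s_46 = 66·1 = 66
s_47 = 66·66 = 88

88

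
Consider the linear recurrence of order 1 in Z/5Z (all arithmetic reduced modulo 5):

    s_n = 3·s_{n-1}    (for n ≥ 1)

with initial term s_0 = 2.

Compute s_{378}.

3

s_1 = 3·2 = 1
s_2 = 3·1 = 3
s_3 = 3·3 = 4
s_4 = 3·4 = 2
(s_4) = (2) = (s_0), so the sequence has period 4.
378 ≡ 2 (mod 4), hence s_378 = s_2 = 3.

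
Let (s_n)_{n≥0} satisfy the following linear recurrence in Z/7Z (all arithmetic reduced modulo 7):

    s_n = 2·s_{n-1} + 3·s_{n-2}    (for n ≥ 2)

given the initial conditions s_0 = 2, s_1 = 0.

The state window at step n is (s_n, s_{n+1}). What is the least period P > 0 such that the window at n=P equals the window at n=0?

n=0: window = (2, 0)
n=1: window = (0, 6)
n=2: window = (6, 5)
n=3: window = (5, 0)
n=4: window = (0, 1)
n=5: window = (1, 2)
n=6: window = (2, 0)
window at n=6 equals window at n=0 → period = 6

6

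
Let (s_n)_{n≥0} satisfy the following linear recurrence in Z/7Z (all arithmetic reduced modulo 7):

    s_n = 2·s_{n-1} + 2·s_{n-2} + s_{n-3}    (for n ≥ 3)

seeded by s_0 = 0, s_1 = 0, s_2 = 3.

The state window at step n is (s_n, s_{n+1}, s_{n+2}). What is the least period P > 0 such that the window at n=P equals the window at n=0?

n=0: window = (0, 0, 3)
n=1: window = (0, 3, 6)
n=2: window = (3, 6, 4)
n=3: window = (6, 4, 2)
n=4: window = (4, 2, 4)
n=5: window = (2, 4, 2)
n=6: window = (4, 2, 0)
n=7: window = (2, 0, 1)
n=8: window = (0, 1, 4)
n=9: window = (1, 4, 3)
n=10: window = (4, 3, 1)
n=11: window = (3, 1, 5)
n=12: window = (1, 5, 1)
n=13: window = (5, 1, 6)
n=14: window = (1, 6, 5)
n=15: window = (6, 5, 2)
n=16: window = (5, 2, 6)
n=17: window = (2, 6, 0)
n=18: window = (6, 0, 0)
n=19: window = (0, 0, 6)
n=20: window = (0, 6, 5)
n=21: window = (6, 5, 1)
n=22: window = (5, 1, 4)
n=23: window = (1, 4, 1)
n=24: window = (4, 1, 4)
n=25: window = (1, 4, 0)
n=26: window = (4, 0, 2)
n=27: window = (0, 2, 1)
n=28: window = (2, 1, 6)
n=29: window = (1, 6, 2)
n=30: window = (6, 2, 3)
n=31: window = (2, 3, 2)
n=32: window = (3, 2, 5)
n=33: window = (2, 5, 3)
n=34: window = (5, 3, 4)
n=35: window = (3, 4, 5)
n=36: window = (4, 5, 0)
n=37: window = (5, 0, 0)
n=38: window = (0, 0, 5)
n=39: window = (0, 5, 3)
n=40: window = (5, 3, 2)
…
n=55: window = (1, 3, 0)
n=56: window = (3, 0, 0)
n=57: window = (0, 0, 3)
window at n=57 equals window at n=0 → period = 57

57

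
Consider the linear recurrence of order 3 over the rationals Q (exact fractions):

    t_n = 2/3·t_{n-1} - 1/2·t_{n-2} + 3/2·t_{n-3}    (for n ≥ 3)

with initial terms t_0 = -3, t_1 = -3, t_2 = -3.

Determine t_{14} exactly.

t_3 = 2/3·-3 + -1/2·-3 + 3/2·-3 = -5
t_4 = 2/3·-5 + -1/2·-3 + 3/2·-3 = -19/3
t_5 = 2/3·-19/3 + -1/2·-5 + 3/2·-3 = -56/9
t_6 = 2/3·-56/9 + -1/2·-19/3 + 3/2·-5 = -229/27
t_7 = 2/3·-229/27 + -1/2·-56/9 + 3/2·-19/3 = -1951/162
t_8 = 2/3·-1951/162 + -1/2·-229/27 + 3/2·-56/9 = -6377/486
t_9 = 2/3·-6377/486 + -1/2·-1951/162 + 3/2·-229/27 = -45047/2916
t_10 = 2/3·-45047/2916 + -1/2·-6377/486 + 3/2·-1951/162 = -47683/2187
t_11 = 2/3·-47683/2187 + -1/2·-45047/2916 + 3/2·-6377/486 = -1390579/52488
t_12 = 2/3·-1390579/52488 + -1/2·-47683/2187 + 3/2·-45047/2916 = -4713377/157464
t_13 = 2/3·-4713377/157464 + -1/2·-1390579/52488 + 3/2·-47683/2187 = -37236881/944784
t_14 = 2/3·-37236881/944784 + -1/2·-4713377/157464 + 3/2·-1390579/52488 = -36172567/708588

-36172567/708588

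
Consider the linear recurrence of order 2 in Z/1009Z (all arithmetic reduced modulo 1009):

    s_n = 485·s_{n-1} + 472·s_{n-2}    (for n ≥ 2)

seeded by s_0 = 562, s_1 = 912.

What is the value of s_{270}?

s_2 = 485·912 + 472·562 = 275
s_3 = 485·275 + 472·912 = 817
s_4 = 485·817 + 472·275 = 356
s_5 = 485·356 + 472·817 = 307
s_6 = 485·307 + 472·356 = 101
s_7 = 485·101 + 472·307 = 161
Continuing the recurrence:
  s_8 = 641;  s_9 = 430;  s_10 = 548;  s_11 = 564;  s_12 = 453;  s_13 = 584
  s_14 = 628;  s_15 = 53;  s_16 = 250;  s_17 = 970;  s_18 = 203;  s_19 = 336
  s_20 = 472;  s_21 = 56;  s_22 = 721;  s_23 = 769;  s_24 = 923;  s_25 = 396
  s_26 = 118;  s_27 = 973;  s_28 = 903;  s_29 = 210;  s_30 = 359;  s_31 = 805
  s_32 = 887;  s_33 = 937;  s_34 = 324;  s_35 = 58;  s_36 = 447;  s_37 = 1002
  s_38 = 744;  s_39 = 350;  s_40 = 274;  s_41 = 435;  s_42 = 270;  s_43 = 273
  s_44 = 532;  s_45 = 429;  s_46 = 74;  s_47 = 254;  s_48 = 714;  s_49 = 20
  s_50 = 621;  s_51 = 862;  s_52 = 846;  s_53 = 893;  s_54 = 1001;  s_55 = 899
  s_56 = 387;  s_57 = 569;  s_58 = 543;  s_59 = 180;  s_60 = 536;  s_61 = 851
  s_62 = 796;  s_63 = 712;  s_64 = 606;  s_65 = 358;  s_66 = 567;  s_67 = 11
  s_68 = 529;  s_69 = 426;  s_70 = 230;  s_71 = 841;  s_72 = 846;  s_73 = 62
  s_74 = 557;  s_75 = 745;  s_76 = 667;  s_77 = 114;  s_78 = 820;  s_79 = 485
  s_80 = 721;  s_81 = 448;  s_82 = 624;  s_83 = 515;  s_84 = 452;  s_85 = 178
  s_86 = 1;  s_87 = 754;  s_88 = 904;  s_89 = 245;  s_90 = 653;  s_91 = 493
  s_92 = 443;  s_93 = 564;  s_94 = 334;  s_95 = 382;  s_96 = 867;  s_97 = 444
  s_98 = 1002;  s_99 = 337;  s_100 = 719;  s_101 = 252;  s_102 = 475;  s_103 = 205
  s_104 = 745;  s_105 = 1008;  s_106 = 23;  s_107 = 593;  s_108 = 806;  s_109 = 830
  s_110 = 1007;  s_111 = 307;  s_112 = 637;  s_113 = 808;  s_114 = 370;  s_115 = 831
  s_116 = 527;  s_117 = 49;  s_118 = 79;  s_119 = 903;  s_120 = 4;  s_121 = 340
  s_122 = 303;  s_123 = 699;  s_124 = 738;  s_125 = 729;  s_126 = 646;  s_127 = 539
  s_128 = 278;  s_129 = 773;  s_130 = 612;  s_131 = 781;  s_132 = 700;  s_133 = 823
  s_134 = 48;  s_135 = 64;  s_136 = 219;  s_137 = 208;  s_138 = 430;  s_139 = 999
  s_140 = 346;  s_141 = 641;  s_142 = 976;  s_143 = 1000;  s_144 = 239;  s_145 = 677
  s_146 = 220;  s_147 = 446;  s_148 = 297;  s_149 = 398;  s_150 = 244;  s_151 = 469
  s_152 = 582;  s_153 = 147;  s_154 = 921;  s_155 = 470;  s_156 = 758;  s_157 = 214
  s_158 = 453;  s_159 = 860;  s_160 = 291;  s_161 = 177;  s_162 = 208;  s_163 = 786
  s_164 = 111;  s_165 = 38;  s_166 = 192;  s_167 = 66;  s_168 = 545;  s_169 = 849
  s_170 = 38;  s_171 = 423;  s_172 = 102;  s_173 = 912;  s_174 = 90;  s_175 = 893
  s_176 = 346;  s_177 = 50;  s_178 = 897;  s_179 = 559;  s_180 = 307;  s_181 = 62
  s_182 = 417;  s_183 = 448;  s_184 = 414;  s_185 = 574;  s_186 = 577;  s_187 = 868
  s_188 = 141;  s_189 = 824;  s_190 = 34;  s_191 = 809;  s_192 = 777;  s_193 = 934
  s_194 = 426;  s_195 = 689;  s_196 = 467;  s_197 = 789;  s_198 = 716;  s_199 = 251
  s_200 = 592;  s_201 = 983;  s_202 = 438;  s_203 = 376;  s_204 = 631;  s_205 = 196
  s_206 = 391;  s_207 = 636;  s_208 = 620;  s_209 = 537;  s_210 = 153;  s_211 = 753
  s_212 = 524;  s_213 = 120;  s_214 = 810;  s_215 = 485;  s_216 = 37;  s_217 = 669
  s_218 = 887;  s_219 = 312;  s_220 = 908;  s_221 = 406;  s_222 = 915;  s_223 = 746
  s_224 = 616;  s_225 = 67;  s_226 = 367;  s_227 = 756;  s_228 = 69;  s_229 = 823
  s_230 = 880;  s_231 = 993;  s_232 = 973;  s_233 = 213;  s_234 = 548;  s_235 = 49
  s_236 = 910;  s_237 = 338;  s_238 = 158;  s_239 = 60;  s_240 = 758;  s_241 = 422
  s_242 = 433;  s_243 = 544;  s_244 = 40;  s_245 = 711;  s_246 = 475;  s_247 = 927
  s_248 = 792;  s_249 = 338;  s_250 = 966;  s_251 = 448;  s_252 = 229;  s_253 = 650
  s_254 = 567;  s_255 = 611;  s_256 = 937;  s_257 = 213;  s_258 = 709;  s_259 = 441
  s_260 = 646;  s_261 = 818;  s_262 = 387;  s_263 = 679;  s_264 = 416;  s_265 = 595
  s_266 = 607;  s_267 = 105;  s_268 = 423
s_269 = 485·423 + 472·105 = 447
s_270 = 485·447 + 472·423 = 743

743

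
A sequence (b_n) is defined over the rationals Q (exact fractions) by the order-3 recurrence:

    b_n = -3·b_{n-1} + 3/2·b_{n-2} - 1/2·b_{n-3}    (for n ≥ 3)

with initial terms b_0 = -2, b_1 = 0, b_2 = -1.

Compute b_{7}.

567

b_3 = -3·-1 + 3/2·0 + -1/2·-2 = 4
b_4 = -3·4 + 3/2·-1 + -1/2·0 = -27/2
b_5 = -3·-27/2 + 3/2·4 + -1/2·-1 = 47
b_6 = -3·47 + 3/2·-27/2 + -1/2·4 = -653/4
b_7 = -3·-653/4 + 3/2·47 + -1/2·-27/2 = 567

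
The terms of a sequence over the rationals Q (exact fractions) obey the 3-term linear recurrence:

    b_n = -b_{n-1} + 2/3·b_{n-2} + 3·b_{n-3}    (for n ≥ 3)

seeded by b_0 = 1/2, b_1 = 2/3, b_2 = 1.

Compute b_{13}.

16004/2187

b_3 = -1·1 + 2/3·2/3 + 3·1/2 = 17/18
b_4 = -1·17/18 + 2/3·1 + 3·2/3 = 31/18
b_5 = -1·31/18 + 2/3·17/18 + 3·1 = 103/54
b_6 = -1·103/54 + 2/3·31/18 + 3·17/18 = 56/27
b_7 = -1·56/27 + 2/3·103/54 + 3·31/18 = 707/162
b_8 = -1·707/162 + 2/3·56/27 + 3·103/54 = 74/27
b_9 = -1·74/27 + 2/3·707/162 + 3·56/27 = 1553/243
b_10 = -1·1553/243 + 2/3·74/27 + 3·707/162 = 4145/486
b_11 = -1·4145/486 + 2/3·1553/243 + 3·74/27 = 5765/1458
b_12 = -1·5765/1458 + 2/3·4145/486 + 3·1553/243 = 30479/1458
b_13 = -1·30479/1458 + 2/3·5765/1458 + 3·4145/486 = 16004/2187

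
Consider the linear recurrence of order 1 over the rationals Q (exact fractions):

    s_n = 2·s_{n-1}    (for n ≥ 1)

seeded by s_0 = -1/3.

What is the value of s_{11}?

s_1 = 2·-1/3 = -2/3
s_2 = 2·-2/3 = -4/3
s_3 = 2·-4/3 = -8/3
s_4 = 2·-8/3 = -16/3
s_5 = 2·-16/3 = -32/3
s_6 = 2·-32/3 = -64/3
s_7 = 2·-64/3 = -128/3
s_8 = 2·-128/3 = -256/3
s_9 = 2·-256/3 = -512/3
s_10 = 2·-512/3 = -1024/3
s_11 = 2·-1024/3 = -2048/3

-2048/3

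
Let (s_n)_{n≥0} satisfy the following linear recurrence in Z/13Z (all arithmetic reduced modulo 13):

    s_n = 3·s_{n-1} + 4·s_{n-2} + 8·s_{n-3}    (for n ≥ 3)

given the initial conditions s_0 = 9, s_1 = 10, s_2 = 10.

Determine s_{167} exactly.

6

s_3 = 3·10 + 4·10 + 8·9 = 12
s_4 = 3·12 + 4·10 + 8·10 = 0
s_5 = 3·0 + 4·12 + 8·10 = 11
s_6 = 3·11 + 4·0 + 8·12 = 12
s_7 = 3·12 + 4·11 + 8·0 = 2
s_8 = 3·2 + 4·12 + 8·11 = 12
Continuing the recurrence:
  s_9 = 10;  s_10 = 3;  s_11 = 2;  s_12 = 7;  s_13 = 1;  s_14 = 8
  s_15 = 6;  s_16 = 6;  s_17 = 2;  s_18 = 0;  s_19 = 4;  s_20 = 2
  s_21 = 9;  s_22 = 2;  s_23 = 6;  s_24 = 7;  s_25 = 9;  s_26 = 12
  s_27 = 11;  s_28 = 10;  s_29 = 1;  s_30 = 1;  s_31 = 9;  s_32 = 0
  s_33 = 5;  s_34 = 9;  s_35 = 8;  s_36 = 9;  s_37 = 1;  s_38 = 12
  s_39 = 8;  s_40 = 2;  s_41 = 4;  s_42 = 6;  s_43 = 11;  s_44 = 11
  s_45 = 8;  s_46 = 0;  s_47 = 3;  s_48 = 8;  s_49 = 10;  s_50 = 8
  s_51 = 11;  s_52 = 2;  s_53 = 10;  s_54 = 9;  s_55 = 5;  s_56 = 1
  s_57 = 4;  s_58 = 4;  s_59 = 10;  s_60 = 0;  s_61 = 7;  s_62 = 10
  s_63 = 6;  s_64 = 10;  s_65 = 4;  s_66 = 9;  s_67 = 6;  s_68 = 8
  s_69 = 3;  s_70 = 11;  s_71 = 5;  s_72 = 5;  s_73 = 6;  s_74 = 0
  s_75 = 12;  s_76 = 6;  s_77 = 1;  s_78 = 6;  s_79 = 5;  s_80 = 8
  s_81 = 1;  s_82 = 10;  s_83 = 7;  s_84 = 4;  s_85 = 3;  s_86 = 3
  s_87 = 1;  s_88 = 0;  s_89 = 2;  s_90 = 1;  s_91 = 11;  s_92 = 1
  s_93 = 3;  s_94 = 10;  s_95 = 11;  s_96 = 6;  s_97 = 12;  s_98 = 5
  s_99 = 7;  s_100 = 7;  s_101 = 11;  s_102 = 0;  s_103 = 9;  s_104 = 11
  s_105 = 4;  s_106 = 11;  s_107 = 7;  s_108 = 6;  s_109 = 4;  s_110 = 1
  s_111 = 2;  s_112 = 3;  s_113 = 12;  s_114 = 12;  s_115 = 4;  s_116 = 0
  s_117 = 8;  s_118 = 4;  s_119 = 5;  s_120 = 4;  s_121 = 12;  s_122 = 1
  s_123 = 5;  s_124 = 11;  s_125 = 9;  s_126 = 7;  s_127 = 2;  s_128 = 2
  s_129 = 5;  s_130 = 0;  s_131 = 10;  s_132 = 5;  s_133 = 3;  s_134 = 5
  s_135 = 2;  s_136 = 11;  s_137 = 3;  s_138 = 4;  s_139 = 8;  s_140 = 12
  s_141 = 9;  s_142 = 9;  s_143 = 3;  s_144 = 0;  s_145 = 6;  s_146 = 3
  s_147 = 7;  s_148 = 3;  s_149 = 9;  s_150 = 4;  s_151 = 7;  s_152 = 5
  s_153 = 10;  s_154 = 2;  s_155 = 8;  s_156 = 8;  s_157 = 7;  s_158 = 0
  s_159 = 1;  s_160 = 7;  s_161 = 12;  s_162 = 7;  s_163 = 8;  s_164 = 5
  s_165 = 12
s_166 = 3·12 + 4·5 + 8·8 = 3
s_167 = 3·3 + 4·12 + 8·5 = 6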